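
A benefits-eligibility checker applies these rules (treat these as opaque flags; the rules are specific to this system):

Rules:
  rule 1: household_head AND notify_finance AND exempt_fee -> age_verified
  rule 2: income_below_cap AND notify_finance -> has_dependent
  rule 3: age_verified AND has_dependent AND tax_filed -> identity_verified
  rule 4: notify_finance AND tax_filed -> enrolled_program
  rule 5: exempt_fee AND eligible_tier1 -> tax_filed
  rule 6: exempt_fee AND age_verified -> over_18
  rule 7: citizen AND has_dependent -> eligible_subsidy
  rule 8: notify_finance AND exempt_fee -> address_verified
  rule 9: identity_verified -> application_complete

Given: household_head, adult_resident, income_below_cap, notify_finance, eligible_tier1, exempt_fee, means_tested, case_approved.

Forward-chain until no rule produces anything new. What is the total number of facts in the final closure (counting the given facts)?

Round 1 fires rule 1, rule 2, rule 5, rule 8, giving age_verified, has_dependent, tax_filed, address_verified.
Round 2 fires rule 3, rule 4, rule 6, giving identity_verified, enrolled_program, over_18.
Round 3 fires rule 9, giving application_complete.
Closure: {address_verified, adult_resident, age_verified, application_complete, case_approved, eligible_tier1, enrolled_program, exempt_fee, has_dependent, household_head, identity_verified, income_below_cap, means_tested, notify_finance, over_18, tax_filed} — 16 facts.

16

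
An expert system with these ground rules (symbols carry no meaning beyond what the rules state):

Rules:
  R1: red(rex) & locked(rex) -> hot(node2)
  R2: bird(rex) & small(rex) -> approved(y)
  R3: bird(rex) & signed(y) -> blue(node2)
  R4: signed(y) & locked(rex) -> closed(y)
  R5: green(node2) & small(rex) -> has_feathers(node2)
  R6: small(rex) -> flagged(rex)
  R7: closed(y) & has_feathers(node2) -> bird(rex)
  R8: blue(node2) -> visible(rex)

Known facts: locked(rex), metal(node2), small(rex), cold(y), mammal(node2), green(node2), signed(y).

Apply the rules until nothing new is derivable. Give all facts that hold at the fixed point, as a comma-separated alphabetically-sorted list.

approved(y), bird(rex), blue(node2), closed(y), cold(y), flagged(rex), green(node2), has_feathers(node2), locked(rex), mammal(node2), metal(node2), signed(y), small(rex), visible(rex)

Round 1: R4 [signed(y) & locked(rex) -> closed(y)]; R5 [green(node2) & small(rex) -> has_feathers(node2)]; R6 [small(rex) -> flagged(rex)]. New: closed(y), has_feathers(node2), flagged(rex).
Round 2: R7 [closed(y) & has_feathers(node2) -> bird(rex)]. New: bird(rex).
Round 3: R2 [bird(rex) & small(rex) -> approved(y)]; R3 [bird(rex) & signed(y) -> blue(node2)]. New: approved(y), blue(node2).
Round 4: R8 [blue(node2) -> visible(rex)]. New: visible(rex).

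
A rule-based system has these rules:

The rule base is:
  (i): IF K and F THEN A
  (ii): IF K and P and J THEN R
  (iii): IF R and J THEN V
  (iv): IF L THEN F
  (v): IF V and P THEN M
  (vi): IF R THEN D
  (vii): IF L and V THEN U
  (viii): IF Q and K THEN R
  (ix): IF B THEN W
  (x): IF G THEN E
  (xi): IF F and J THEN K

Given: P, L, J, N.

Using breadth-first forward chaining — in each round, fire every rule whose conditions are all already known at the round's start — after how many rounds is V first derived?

Round 1: (iv) [IF L THEN F]. Adds F.
Round 2: (xi) [IF F and J THEN K]. Adds K.
Round 3: (i) [IF K and F THEN A]; (ii) [IF K and P and J THEN R]. Adds A, R.
Round 4: (iii) [IF R and J THEN V]; (vi) [IF R THEN D]. Adds V, D.
V first appears in round 4.

4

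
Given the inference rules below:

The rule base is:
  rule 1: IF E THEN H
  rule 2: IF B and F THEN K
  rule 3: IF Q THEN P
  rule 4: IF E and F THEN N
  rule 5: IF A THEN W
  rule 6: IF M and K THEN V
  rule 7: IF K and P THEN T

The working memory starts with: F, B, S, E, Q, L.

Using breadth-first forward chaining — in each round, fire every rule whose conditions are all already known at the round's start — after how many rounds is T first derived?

[1] rule 1 [IF E THEN H]; rule 2 [IF B and F THEN K]; rule 3 [IF Q THEN P]; rule 4 [IF E and F THEN N]. ⇒ new: H, K, P, N.
[2] rule 7 [IF K and P THEN T]. ⇒ new: T.
T first appears in round 2.

2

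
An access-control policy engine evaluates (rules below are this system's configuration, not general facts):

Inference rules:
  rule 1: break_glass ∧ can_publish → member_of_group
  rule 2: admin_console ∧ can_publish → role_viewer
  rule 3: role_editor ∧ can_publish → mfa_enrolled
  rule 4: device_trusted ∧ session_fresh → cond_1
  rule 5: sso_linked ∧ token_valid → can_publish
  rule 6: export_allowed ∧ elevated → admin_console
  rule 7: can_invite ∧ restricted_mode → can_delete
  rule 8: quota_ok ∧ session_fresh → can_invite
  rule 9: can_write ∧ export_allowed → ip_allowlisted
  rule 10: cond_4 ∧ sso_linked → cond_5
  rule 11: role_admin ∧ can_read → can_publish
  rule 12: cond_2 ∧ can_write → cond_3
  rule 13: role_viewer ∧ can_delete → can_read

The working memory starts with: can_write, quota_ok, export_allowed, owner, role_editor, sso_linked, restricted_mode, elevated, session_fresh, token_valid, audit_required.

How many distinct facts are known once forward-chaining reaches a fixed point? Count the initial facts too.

Round 1 — rule 5, rule 6, rule 8, rule 9, derive can_publish, admin_console, can_invite, ip_allowlisted.
Round 2 — rule 2, rule 3, rule 7, derive role_viewer, mfa_enrolled, can_delete.
Round 3 — rule 13, derive can_read.
Closure: {admin_console, audit_required, can_delete, can_invite, can_publish, can_read, can_write, elevated, export_allowed, ip_allowlisted, mfa_enrolled, owner, quota_ok, restricted_mode, role_editor, role_viewer, session_fresh, sso_linked, token_valid} — 19 facts.

19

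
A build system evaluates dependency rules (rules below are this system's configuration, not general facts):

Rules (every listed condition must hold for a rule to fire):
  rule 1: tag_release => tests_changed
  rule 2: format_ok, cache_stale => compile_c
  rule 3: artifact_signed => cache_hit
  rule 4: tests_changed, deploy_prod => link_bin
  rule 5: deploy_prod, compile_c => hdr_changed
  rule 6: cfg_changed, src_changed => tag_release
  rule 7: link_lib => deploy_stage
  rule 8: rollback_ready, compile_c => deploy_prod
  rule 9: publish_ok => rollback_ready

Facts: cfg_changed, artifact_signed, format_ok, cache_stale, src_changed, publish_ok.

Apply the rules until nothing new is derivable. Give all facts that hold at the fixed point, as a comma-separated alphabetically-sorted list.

artifact_signed, cache_hit, cache_stale, cfg_changed, compile_c, deploy_prod, format_ok, hdr_changed, link_bin, publish_ok, rollback_ready, src_changed, tag_release, tests_changed

Round 1 — rule 2, rule 3, rule 6, rule 9, derive compile_c, cache_hit, tag_release, rollback_ready.
Round 2 — rule 1, rule 8, derive tests_changed, deploy_prod.
Round 3 — rule 4, rule 5, derive link_bin, hdr_changed.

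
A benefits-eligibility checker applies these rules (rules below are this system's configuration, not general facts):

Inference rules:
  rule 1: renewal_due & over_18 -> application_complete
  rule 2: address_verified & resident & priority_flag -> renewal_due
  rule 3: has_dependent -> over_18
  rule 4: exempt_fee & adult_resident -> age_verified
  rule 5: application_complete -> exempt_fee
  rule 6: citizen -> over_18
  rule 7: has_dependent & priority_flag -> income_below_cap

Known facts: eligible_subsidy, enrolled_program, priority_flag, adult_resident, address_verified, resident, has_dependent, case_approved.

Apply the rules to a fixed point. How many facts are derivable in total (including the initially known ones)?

14

Round 1 — rule 2, rule 3, rule 7, derive renewal_due, over_18, income_below_cap.
Round 2 — rule 1, derive application_complete.
Round 3 — rule 5, derive exempt_fee.
Round 4 — rule 4, derive age_verified.
Closure: {address_verified, adult_resident, age_verified, application_complete, case_approved, eligible_subsidy, enrolled_program, exempt_fee, has_dependent, income_below_cap, over_18, priority_flag, renewal_due, resident} — 14 facts.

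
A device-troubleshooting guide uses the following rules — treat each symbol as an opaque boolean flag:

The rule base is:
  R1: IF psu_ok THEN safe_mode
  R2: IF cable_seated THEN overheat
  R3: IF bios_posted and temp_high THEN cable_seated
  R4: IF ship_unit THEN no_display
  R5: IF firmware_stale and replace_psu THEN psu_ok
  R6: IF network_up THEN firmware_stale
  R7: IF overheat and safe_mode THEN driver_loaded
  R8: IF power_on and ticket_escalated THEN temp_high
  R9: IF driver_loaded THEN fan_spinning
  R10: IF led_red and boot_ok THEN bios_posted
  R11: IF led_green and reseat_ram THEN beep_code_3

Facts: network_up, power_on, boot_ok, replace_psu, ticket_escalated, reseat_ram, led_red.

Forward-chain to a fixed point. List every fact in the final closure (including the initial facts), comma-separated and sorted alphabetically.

[1] R6 [IF network_up THEN firmware_stale]; R8 [IF power_on and ticket_escalated THEN temp_high]; R10 [IF led_red and boot_ok THEN bios_posted]. ⇒ new: firmware_stale, temp_high, bios_posted.
[2] R3 [IF bios_posted and temp_high THEN cable_seated]; R5 [IF firmware_stale and replace_psu THEN psu_ok]. ⇒ new: cable_seated, psu_ok.
[3] R1 [IF psu_ok THEN safe_mode]; R2 [IF cable_seated THEN overheat]. ⇒ new: safe_mode, overheat.
[4] R7 [IF overheat and safe_mode THEN driver_loaded]. ⇒ new: driver_loaded.
[5] R9 [IF driver_loaded THEN fan_spinning]. ⇒ new: fan_spinning.

bios_posted, boot_ok, cable_seated, driver_loaded, fan_spinning, firmware_stale, led_red, network_up, overheat, power_on, psu_ok, replace_psu, reseat_ram, safe_mode, temp_high, ticket_escalated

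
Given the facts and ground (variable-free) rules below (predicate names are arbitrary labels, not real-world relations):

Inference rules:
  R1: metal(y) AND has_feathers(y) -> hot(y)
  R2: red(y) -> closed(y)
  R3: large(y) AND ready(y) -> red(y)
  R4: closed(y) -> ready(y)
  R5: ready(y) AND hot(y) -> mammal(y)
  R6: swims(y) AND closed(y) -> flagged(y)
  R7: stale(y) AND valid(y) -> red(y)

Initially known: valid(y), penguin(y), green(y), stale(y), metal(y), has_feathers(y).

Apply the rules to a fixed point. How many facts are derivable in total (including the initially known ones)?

11

[1] R1 [metal(y) AND has_feathers(y) -> hot(y)]; R7 [stale(y) AND valid(y) -> red(y)]. ⇒ new: hot(y), red(y).
[2] R2 [red(y) -> closed(y)]. ⇒ new: closed(y).
[3] R4 [closed(y) -> ready(y)]. ⇒ new: ready(y).
[4] R5 [ready(y) AND hot(y) -> mammal(y)]. ⇒ new: mammal(y).
Closure: {closed(y), green(y), has_feathers(y), hot(y), mammal(y), metal(y), penguin(y), ready(y), red(y), stale(y), valid(y)} — 11 facts.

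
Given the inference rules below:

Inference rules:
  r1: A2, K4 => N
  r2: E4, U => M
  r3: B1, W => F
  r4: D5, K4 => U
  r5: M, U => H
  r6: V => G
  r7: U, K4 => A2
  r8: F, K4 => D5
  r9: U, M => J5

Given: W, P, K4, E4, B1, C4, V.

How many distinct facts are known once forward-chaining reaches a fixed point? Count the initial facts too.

Round 1: r3 [B1, W => F]; r6 [V => G]. New: F, G.
Round 2: r8 [F, K4 => D5]. New: D5.
Round 3: r4 [D5, K4 => U]. New: U.
Round 4: r2 [E4, U => M]; r7 [U, K4 => A2]. New: M, A2.
Round 5: r1 [A2, K4 => N]; r5 [M, U => H]; r9 [U, M => J5]. New: N, H, J5.
Closure: {A2, B1, C4, D5, E4, F, G, H, J5, K4, M, N, P, U, V, W} — 16 facts.

16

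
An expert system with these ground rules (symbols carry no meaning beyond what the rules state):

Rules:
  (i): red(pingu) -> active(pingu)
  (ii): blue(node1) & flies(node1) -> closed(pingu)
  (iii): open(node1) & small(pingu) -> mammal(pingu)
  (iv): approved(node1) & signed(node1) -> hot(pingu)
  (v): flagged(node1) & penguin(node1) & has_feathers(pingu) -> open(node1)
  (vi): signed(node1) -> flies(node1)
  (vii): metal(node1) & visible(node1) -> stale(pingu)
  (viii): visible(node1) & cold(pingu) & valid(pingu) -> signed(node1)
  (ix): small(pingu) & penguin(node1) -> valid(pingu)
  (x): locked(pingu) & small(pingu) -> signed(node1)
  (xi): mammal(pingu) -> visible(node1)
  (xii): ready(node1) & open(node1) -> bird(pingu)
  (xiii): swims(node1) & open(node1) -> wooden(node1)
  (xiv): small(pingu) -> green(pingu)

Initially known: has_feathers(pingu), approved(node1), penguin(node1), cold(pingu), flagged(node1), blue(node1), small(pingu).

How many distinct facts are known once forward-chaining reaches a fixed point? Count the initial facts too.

16

[1] (v) [flagged(node1) & penguin(node1) & has_feathers(pingu) -> open(node1)]; (ix) [small(pingu) & penguin(node1) -> valid(pingu)]; (xiv) [small(pingu) -> green(pingu)]. ⇒ new: open(node1), valid(pingu), green(pingu).
[2] (iii) [open(node1) & small(pingu) -> mammal(pingu)]. ⇒ new: mammal(pingu).
[3] (xi) [mammal(pingu) -> visible(node1)]. ⇒ new: visible(node1).
[4] (viii) [visible(node1) & cold(pingu) & valid(pingu) -> signed(node1)]. ⇒ new: signed(node1).
[5] (iv) [approved(node1) & signed(node1) -> hot(pingu)]; (vi) [signed(node1) -> flies(node1)]. ⇒ new: hot(pingu), flies(node1).
[6] (ii) [blue(node1) & flies(node1) -> closed(pingu)]. ⇒ new: closed(pingu).
Closure: {approved(node1), blue(node1), closed(pingu), cold(pingu), flagged(node1), flies(node1), green(pingu), has_feathers(pingu), hot(pingu), mammal(pingu), open(node1), penguin(node1), signed(node1), small(pingu), valid(pingu), visible(node1)} — 16 facts.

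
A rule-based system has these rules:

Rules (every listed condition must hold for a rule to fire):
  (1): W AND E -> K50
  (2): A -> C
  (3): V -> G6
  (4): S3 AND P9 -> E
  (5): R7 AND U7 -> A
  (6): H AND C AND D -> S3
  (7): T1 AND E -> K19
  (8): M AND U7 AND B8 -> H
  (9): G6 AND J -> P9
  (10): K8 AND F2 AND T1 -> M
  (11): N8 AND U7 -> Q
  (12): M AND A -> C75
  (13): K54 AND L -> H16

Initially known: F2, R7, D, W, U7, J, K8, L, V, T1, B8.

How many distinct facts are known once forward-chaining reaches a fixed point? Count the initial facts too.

22

[1] (3) [V -> G6]; (5) [R7 AND U7 -> A]; (10) [K8 AND F2 AND T1 -> M]. ⇒ new: G6, A, M.
[2] (2) [A -> C]; (8) [M AND U7 AND B8 -> H]; (9) [G6 AND J -> P9]; (12) [M AND A -> C75]. ⇒ new: C, H, P9, C75.
[3] (6) [H AND C AND D -> S3]. ⇒ new: S3.
[4] (4) [S3 AND P9 -> E]. ⇒ new: E.
[5] (1) [W AND E -> K50]; (7) [T1 AND E -> K19]. ⇒ new: K50, K19.
Closure: {A, B8, C, C75, D, E, F2, G6, H, J, K19, K50, K8, L, M, P9, R7, S3, T1, U7, V, W} — 22 facts.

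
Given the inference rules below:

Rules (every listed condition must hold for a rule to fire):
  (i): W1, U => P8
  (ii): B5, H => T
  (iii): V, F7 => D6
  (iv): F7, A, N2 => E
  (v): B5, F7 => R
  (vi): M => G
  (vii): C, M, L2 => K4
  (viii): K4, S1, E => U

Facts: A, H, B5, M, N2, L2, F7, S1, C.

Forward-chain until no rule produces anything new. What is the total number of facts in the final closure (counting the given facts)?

15

[1] (ii) [B5, H => T]; (iv) [F7, A, N2 => E]; (v) [B5, F7 => R]; (vi) [M => G]; (vii) [C, M, L2 => K4]. ⇒ new: T, E, R, G, K4.
[2] (viii) [K4, S1, E => U]. ⇒ new: U.
Closure: {A, B5, C, E, F7, G, H, K4, L2, M, N2, R, S1, T, U} — 15 facts.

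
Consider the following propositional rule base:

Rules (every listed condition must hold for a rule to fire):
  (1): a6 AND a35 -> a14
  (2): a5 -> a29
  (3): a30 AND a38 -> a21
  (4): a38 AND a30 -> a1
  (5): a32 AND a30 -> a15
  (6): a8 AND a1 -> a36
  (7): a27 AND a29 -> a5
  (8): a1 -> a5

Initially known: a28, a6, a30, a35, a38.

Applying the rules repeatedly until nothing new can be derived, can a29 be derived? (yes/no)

yes

Round 1: (1) [a6 AND a35 -> a14]; (3) [a30 AND a38 -> a21]; (4) [a38 AND a30 -> a1]. New: a14, a21, a1.
Round 2: (8) [a1 -> a5]. New: a5.
Round 3: (2) [a5 -> a29]. New: a29.
a29 appears in round 3, so it is derivable.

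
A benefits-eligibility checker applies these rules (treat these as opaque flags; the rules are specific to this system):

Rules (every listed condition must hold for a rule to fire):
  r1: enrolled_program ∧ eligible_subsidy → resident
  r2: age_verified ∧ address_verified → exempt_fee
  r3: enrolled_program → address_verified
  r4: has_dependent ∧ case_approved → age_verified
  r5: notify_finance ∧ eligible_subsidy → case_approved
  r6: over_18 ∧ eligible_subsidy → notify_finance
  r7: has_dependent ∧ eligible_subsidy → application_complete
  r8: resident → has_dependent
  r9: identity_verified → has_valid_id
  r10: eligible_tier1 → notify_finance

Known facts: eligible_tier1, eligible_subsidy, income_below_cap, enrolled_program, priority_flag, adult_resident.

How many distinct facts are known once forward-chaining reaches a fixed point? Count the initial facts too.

Round 1: r1 [enrolled_program ∧ eligible_subsidy → resident]; r3 [enrolled_program → address_verified]; r10 [eligible_tier1 → notify_finance]. Adds resident, address_verified, notify_finance.
Round 2: r5 [notify_finance ∧ eligible_subsidy → case_approved]; r8 [resident → has_dependent]. Adds case_approved, has_dependent.
Round 3: r4 [has_dependent ∧ case_approved → age_verified]; r7 [has_dependent ∧ eligible_subsidy → application_complete]. Adds age_verified, application_complete.
Round 4: r2 [age_verified ∧ address_verified → exempt_fee]. Adds exempt_fee.
Closure: {address_verified, adult_resident, age_verified, application_complete, case_approved, eligible_subsidy, eligible_tier1, enrolled_program, exempt_fee, has_dependent, income_below_cap, notify_finance, priority_flag, resident} — 14 facts.

14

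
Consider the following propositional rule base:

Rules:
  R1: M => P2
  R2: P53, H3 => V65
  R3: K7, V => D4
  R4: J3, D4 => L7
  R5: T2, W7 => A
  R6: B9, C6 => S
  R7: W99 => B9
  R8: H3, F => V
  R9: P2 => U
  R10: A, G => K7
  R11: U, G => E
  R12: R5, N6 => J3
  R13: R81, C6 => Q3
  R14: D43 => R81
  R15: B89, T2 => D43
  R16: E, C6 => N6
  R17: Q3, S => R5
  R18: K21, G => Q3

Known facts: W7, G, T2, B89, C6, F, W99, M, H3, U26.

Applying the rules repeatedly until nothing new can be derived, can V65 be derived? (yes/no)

no

Round 1: R1 [M => P2]; R5 [T2, W7 => A]; R7 [W99 => B9]; R8 [H3, F => V]; R15 [B89, T2 => D43]. New: P2, A, B9, V, D43.
Round 2: R6 [B9, C6 => S]; R9 [P2 => U]; R10 [A, G => K7]; R14 [D43 => R81]. New: S, U, K7, R81.
Round 3: R3 [K7, V => D4]; R11 [U, G => E]; R13 [R81, C6 => Q3]. New: D4, E, Q3.
Round 4: R16 [E, C6 => N6]; R17 [Q3, S => R5]. New: N6, R5.
Round 5: R12 [R5, N6 => J3]. New: J3.
Round 6: R4 [J3, D4 => L7]. New: L7.
Fixed point reached. V65 is concluded only by R2; R2 needs P53 (never derived).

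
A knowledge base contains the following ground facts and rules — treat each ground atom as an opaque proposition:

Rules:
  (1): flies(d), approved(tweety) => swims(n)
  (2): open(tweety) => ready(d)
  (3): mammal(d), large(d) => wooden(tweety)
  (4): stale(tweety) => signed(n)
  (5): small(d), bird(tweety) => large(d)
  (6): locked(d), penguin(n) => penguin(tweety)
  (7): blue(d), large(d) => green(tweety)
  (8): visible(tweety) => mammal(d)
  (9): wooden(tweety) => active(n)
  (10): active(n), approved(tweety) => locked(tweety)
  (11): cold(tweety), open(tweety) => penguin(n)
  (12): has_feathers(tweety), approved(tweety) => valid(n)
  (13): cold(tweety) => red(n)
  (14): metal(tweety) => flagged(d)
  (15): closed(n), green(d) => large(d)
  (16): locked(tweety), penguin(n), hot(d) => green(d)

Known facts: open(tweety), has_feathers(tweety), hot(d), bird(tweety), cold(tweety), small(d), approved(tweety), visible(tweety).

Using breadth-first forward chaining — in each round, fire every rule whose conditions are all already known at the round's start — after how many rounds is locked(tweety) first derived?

[1] (2) [open(tweety) => ready(d)]; (5) [small(d), bird(tweety) => large(d)]; (8) [visible(tweety) => mammal(d)]; (11) [cold(tweety), open(tweety) => penguin(n)]; (12) [has_feathers(tweety), approved(tweety) => valid(n)]; (13) [cold(tweety) => red(n)]. ⇒ new: ready(d), large(d), mammal(d), penguin(n), valid(n), red(n).
[2] (3) [mammal(d), large(d) => wooden(tweety)]. ⇒ new: wooden(tweety).
[3] (9) [wooden(tweety) => active(n)]. ⇒ new: active(n).
[4] (10) [active(n), approved(tweety) => locked(tweety)]. ⇒ new: locked(tweety).
locked(tweety) first appears in round 4.

4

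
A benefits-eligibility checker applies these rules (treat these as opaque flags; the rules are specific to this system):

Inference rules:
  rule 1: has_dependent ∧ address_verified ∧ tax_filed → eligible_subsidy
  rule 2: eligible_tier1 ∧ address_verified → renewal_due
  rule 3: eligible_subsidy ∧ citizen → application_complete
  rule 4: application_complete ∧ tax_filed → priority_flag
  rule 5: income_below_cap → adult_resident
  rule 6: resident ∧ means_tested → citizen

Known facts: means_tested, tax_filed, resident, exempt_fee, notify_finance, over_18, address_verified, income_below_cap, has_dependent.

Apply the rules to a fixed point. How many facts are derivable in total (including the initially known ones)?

14

[1] rule 1 [has_dependent ∧ address_verified ∧ tax_filed → eligible_subsidy]; rule 5 [income_below_cap → adult_resident]; rule 6 [resident ∧ means_tested → citizen]. ⇒ new: eligible_subsidy, adult_resident, citizen.
[2] rule 3 [eligible_subsidy ∧ citizen → application_complete]. ⇒ new: application_complete.
[3] rule 4 [application_complete ∧ tax_filed → priority_flag]. ⇒ new: priority_flag.
Closure: {address_verified, adult_resident, application_complete, citizen, eligible_subsidy, exempt_fee, has_dependent, income_below_cap, means_tested, notify_finance, over_18, priority_flag, resident, tax_filed} — 14 facts.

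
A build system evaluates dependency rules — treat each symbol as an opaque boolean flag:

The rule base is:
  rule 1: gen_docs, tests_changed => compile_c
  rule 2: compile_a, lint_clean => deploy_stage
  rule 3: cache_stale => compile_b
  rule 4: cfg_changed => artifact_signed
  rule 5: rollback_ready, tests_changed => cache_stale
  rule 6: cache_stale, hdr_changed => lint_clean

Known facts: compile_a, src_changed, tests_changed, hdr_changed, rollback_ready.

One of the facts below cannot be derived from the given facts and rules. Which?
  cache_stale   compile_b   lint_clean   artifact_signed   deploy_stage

[1] rule 5 [rollback_ready, tests_changed => cache_stale]. ⇒ new: cache_stale.
[2] rule 3 [cache_stale => compile_b]; rule 6 [cache_stale, hdr_changed => lint_clean]. ⇒ new: compile_b, lint_clean.
[3] rule 2 [compile_a, lint_clean => deploy_stage]. ⇒ new: deploy_stage.
Derived: compile_b (round 2), cache_stale (round 1), lint_clean (round 2), deploy_stage (round 3). artifact_signed never appears in any round.

artifact_signed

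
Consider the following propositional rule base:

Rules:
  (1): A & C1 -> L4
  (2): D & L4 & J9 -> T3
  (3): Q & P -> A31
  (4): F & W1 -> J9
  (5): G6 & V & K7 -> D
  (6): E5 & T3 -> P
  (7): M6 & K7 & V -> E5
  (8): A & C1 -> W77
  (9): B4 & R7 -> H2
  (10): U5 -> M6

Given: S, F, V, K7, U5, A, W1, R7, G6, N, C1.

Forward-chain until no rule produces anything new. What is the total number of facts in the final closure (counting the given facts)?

Round 1 — (1), (4), (5), (8), (10), derive L4, J9, D, W77, M6.
Round 2 — (2), (7), derive T3, E5.
Round 3 — (6), derive P.
Closure: {A, C1, D, E5, F, G6, J9, K7, L4, M6, N, P, R7, S, T3, U5, V, W1, W77} — 19 facts.

19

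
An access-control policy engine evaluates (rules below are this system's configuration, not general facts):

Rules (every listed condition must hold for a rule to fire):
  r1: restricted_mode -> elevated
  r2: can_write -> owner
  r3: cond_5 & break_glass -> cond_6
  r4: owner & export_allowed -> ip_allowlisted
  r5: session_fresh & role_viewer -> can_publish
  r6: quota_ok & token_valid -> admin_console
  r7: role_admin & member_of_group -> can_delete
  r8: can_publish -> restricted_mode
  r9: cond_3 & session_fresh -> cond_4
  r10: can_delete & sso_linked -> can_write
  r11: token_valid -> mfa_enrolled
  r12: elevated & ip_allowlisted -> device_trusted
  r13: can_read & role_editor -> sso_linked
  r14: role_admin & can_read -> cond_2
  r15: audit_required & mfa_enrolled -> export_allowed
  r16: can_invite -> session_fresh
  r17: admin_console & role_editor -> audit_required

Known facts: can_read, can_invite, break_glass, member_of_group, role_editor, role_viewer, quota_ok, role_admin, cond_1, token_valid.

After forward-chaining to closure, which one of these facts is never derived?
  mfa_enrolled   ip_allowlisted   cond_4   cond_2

[1] r6 [quota_ok & token_valid -> admin_console]; r7 [role_admin & member_of_group -> can_delete]; r11 [token_valid -> mfa_enrolled]; r13 [can_read & role_editor -> sso_linked]; r14 [role_admin & can_read -> cond_2]; r16 [can_invite -> session_fresh]. ⇒ new: admin_console, can_delete, mfa_enrolled, sso_linked, cond_2, session_fresh.
[2] r5 [session_fresh & role_viewer -> can_publish]; r10 [can_delete & sso_linked -> can_write]; r17 [admin_console & role_editor -> audit_required]. ⇒ new: can_publish, can_write, audit_required.
[3] r2 [can_write -> owner]; r8 [can_publish -> restricted_mode]; r15 [audit_required & mfa_enrolled -> export_allowed]. ⇒ new: owner, restricted_mode, export_allowed.
[4] r1 [restricted_mode -> elevated]; r4 [owner & export_allowed -> ip_allowlisted]. ⇒ new: elevated, ip_allowlisted.
[5] r12 [elevated & ip_allowlisted -> device_trusted]. ⇒ new: device_trusted.
Derived: mfa_enrolled (round 1), ip_allowlisted (round 4), cond_2 (round 1). cond_4 never appears in any round.

cond_4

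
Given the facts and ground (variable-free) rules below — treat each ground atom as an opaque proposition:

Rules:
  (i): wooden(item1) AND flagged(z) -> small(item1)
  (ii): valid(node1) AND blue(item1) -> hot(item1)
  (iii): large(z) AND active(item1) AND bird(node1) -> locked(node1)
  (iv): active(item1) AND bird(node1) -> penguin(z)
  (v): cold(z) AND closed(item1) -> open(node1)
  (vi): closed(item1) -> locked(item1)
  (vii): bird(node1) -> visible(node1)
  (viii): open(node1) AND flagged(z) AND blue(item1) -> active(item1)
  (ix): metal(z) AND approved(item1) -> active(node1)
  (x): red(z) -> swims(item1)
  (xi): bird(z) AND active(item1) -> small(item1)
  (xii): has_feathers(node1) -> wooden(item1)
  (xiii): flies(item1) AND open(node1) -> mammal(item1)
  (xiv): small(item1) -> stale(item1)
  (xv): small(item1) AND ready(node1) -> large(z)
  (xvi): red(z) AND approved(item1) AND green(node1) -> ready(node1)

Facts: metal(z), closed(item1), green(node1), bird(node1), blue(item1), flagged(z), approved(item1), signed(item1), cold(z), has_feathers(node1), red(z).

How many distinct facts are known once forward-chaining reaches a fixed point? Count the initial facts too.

24

Round 1 fires (v), (vi), (vii), (ix), (x), (xii), (xvi), giving open(node1), locked(item1), visible(node1), active(node1), swims(item1), wooden(item1), ready(node1).
Round 2 fires (i), (viii), giving small(item1), active(item1).
Round 3 fires (iv), (xiv), (xv), giving penguin(z), stale(item1), large(z).
Round 4 fires (iii), giving locked(node1).
Closure: {active(item1), active(node1), approved(item1), bird(node1), blue(item1), closed(item1), cold(z), flagged(z), green(node1), has_feathers(node1), large(z), locked(item1), locked(node1), metal(z), open(node1), penguin(z), ready(node1), red(z), signed(item1), small(item1), stale(item1), swims(item1), visible(node1), wooden(item1)} — 24 facts.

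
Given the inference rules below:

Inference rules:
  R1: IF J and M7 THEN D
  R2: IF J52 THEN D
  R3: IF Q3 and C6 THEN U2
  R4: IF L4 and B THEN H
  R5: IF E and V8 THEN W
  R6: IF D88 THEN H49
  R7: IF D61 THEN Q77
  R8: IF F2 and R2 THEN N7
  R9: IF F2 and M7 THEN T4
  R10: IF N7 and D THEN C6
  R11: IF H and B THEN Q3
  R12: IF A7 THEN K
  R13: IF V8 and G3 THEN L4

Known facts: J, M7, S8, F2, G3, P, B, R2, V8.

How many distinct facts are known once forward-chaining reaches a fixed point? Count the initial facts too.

Round 1: R1 [IF J and M7 THEN D]; R8 [IF F2 and R2 THEN N7]; R9 [IF F2 and M7 THEN T4]; R13 [IF V8 and G3 THEN L4]. Adds D, N7, T4, L4.
Round 2: R4 [IF L4 and B THEN H]; R10 [IF N7 and D THEN C6]. Adds H, C6.
Round 3: R11 [IF H and B THEN Q3]. Adds Q3.
Round 4: R3 [IF Q3 and C6 THEN U2]. Adds U2.
Closure: {B, C6, D, F2, G3, H, J, L4, M7, N7, P, Q3, R2, S8, T4, U2, V8} — 17 facts.

17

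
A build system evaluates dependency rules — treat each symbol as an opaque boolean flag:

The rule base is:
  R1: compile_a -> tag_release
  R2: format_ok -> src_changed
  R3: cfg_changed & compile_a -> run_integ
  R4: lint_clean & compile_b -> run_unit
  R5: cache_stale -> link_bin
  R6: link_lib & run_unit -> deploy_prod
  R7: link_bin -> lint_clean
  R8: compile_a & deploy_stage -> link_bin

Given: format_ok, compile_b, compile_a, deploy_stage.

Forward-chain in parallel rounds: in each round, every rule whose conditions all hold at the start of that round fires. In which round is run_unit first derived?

3

[1] R1 [compile_a -> tag_release]; R2 [format_ok -> src_changed]; R8 [compile_a & deploy_stage -> link_bin]. ⇒ new: tag_release, src_changed, link_bin.
[2] R7 [link_bin -> lint_clean]. ⇒ new: lint_clean.
[3] R4 [lint_clean & compile_b -> run_unit]. ⇒ new: run_unit.
run_unit first appears in round 3.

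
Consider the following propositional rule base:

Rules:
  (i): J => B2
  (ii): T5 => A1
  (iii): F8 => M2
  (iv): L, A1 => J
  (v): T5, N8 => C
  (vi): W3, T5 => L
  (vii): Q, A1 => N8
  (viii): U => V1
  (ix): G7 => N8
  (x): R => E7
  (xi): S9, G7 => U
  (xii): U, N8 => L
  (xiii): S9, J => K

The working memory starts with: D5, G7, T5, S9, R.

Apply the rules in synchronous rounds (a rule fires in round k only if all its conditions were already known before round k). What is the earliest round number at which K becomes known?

Round 1: (ii) [T5 => A1]; (ix) [G7 => N8]; (x) [R => E7]; (xi) [S9, G7 => U]. New: A1, N8, E7, U.
Round 2: (v) [T5, N8 => C]; (viii) [U => V1]; (xii) [U, N8 => L]. New: C, V1, L.
Round 3: (iv) [L, A1 => J]. New: J.
Round 4: (i) [J => B2]; (xiii) [S9, J => K]. New: B2, K.
K first appears in round 4.

4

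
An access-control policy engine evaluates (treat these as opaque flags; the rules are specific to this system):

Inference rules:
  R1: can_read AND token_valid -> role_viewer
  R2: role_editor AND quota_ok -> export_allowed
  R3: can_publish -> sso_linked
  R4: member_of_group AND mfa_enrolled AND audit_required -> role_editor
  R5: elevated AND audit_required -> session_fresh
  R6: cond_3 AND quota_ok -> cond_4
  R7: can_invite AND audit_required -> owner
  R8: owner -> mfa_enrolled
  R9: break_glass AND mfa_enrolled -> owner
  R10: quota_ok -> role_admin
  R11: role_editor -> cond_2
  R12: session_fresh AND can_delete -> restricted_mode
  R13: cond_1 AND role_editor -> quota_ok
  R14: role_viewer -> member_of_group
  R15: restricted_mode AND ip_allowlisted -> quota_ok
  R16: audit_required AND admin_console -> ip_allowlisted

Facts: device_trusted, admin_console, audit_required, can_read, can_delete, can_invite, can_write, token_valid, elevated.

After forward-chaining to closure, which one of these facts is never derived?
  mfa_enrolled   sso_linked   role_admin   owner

sso_linked

Round 1 fires R1, R5, R7, R16, giving role_viewer, session_fresh, owner, ip_allowlisted.
Round 2 fires R8, R12, R14, giving mfa_enrolled, restricted_mode, member_of_group.
Round 3 fires R4, R15, giving role_editor, quota_ok.
Round 4 fires R2, R10, R11, giving export_allowed, role_admin, cond_2.
Derived: role_admin (round 4), owner (round 1), mfa_enrolled (round 2). sso_linked never appears in any round.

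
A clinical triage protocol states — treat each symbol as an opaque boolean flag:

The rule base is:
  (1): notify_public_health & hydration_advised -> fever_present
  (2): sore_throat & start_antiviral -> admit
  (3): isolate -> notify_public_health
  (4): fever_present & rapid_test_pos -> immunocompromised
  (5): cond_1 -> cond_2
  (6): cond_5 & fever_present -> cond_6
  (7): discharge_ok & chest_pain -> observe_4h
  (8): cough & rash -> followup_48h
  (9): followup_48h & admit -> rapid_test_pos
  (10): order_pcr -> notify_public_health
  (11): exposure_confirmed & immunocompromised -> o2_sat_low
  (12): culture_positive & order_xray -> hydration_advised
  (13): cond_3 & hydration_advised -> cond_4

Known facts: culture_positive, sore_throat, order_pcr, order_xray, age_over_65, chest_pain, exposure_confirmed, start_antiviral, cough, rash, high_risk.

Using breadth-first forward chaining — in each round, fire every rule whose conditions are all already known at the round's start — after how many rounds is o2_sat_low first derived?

4

[1] (2) [sore_throat & start_antiviral -> admit]; (8) [cough & rash -> followup_48h]; (10) [order_pcr -> notify_public_health]; (12) [culture_positive & order_xray -> hydration_advised]. ⇒ new: admit, followup_48h, notify_public_health, hydration_advised.
[2] (1) [notify_public_health & hydration_advised -> fever_present]; (9) [followup_48h & admit -> rapid_test_pos]. ⇒ new: fever_present, rapid_test_pos.
[3] (4) [fever_present & rapid_test_pos -> immunocompromised]. ⇒ new: immunocompromised.
[4] (11) [exposure_confirmed & immunocompromised -> o2_sat_low]. ⇒ new: o2_sat_low.
o2_sat_low first appears in round 4.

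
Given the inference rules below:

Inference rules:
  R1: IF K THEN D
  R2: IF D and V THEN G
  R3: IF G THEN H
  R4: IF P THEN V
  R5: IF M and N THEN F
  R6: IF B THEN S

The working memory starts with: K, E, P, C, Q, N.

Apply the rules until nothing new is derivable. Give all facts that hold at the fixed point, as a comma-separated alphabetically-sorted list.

Round 1: R1 [IF K THEN D]; R4 [IF P THEN V]. Adds D, V.
Round 2: R2 [IF D and V THEN G]. Adds G.
Round 3: R3 [IF G THEN H]. Adds H.

C, D, E, G, H, K, N, P, Q, V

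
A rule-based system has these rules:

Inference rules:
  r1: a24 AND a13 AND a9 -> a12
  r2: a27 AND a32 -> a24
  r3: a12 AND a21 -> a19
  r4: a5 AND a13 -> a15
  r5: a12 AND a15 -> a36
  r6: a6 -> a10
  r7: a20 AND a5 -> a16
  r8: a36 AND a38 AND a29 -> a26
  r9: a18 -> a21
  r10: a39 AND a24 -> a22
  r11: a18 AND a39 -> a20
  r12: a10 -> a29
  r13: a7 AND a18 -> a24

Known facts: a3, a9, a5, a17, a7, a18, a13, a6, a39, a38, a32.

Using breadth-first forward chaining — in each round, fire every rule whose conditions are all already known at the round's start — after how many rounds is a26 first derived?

Round 1 — r4, r6, r9, r11, r13, derive a15, a10, a21, a20, a24.
Round 2 — r1, r7, r10, r12, derive a12, a16, a22, a29.
Round 3 — r3, r5, derive a19, a36.
Round 4 — r8, derive a26.
a26 first appears in round 4.

4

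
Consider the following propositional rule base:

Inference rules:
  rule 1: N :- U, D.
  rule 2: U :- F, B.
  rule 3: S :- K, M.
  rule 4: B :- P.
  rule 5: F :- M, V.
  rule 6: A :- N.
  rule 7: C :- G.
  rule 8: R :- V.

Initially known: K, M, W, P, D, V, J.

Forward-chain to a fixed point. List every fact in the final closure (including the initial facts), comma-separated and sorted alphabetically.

A, B, D, F, J, K, M, N, P, R, S, U, V, W

[1] rule 3 [S :- K, M.]; rule 4 [B :- P.]; rule 5 [F :- M, V.]; rule 8 [R :- V.]. ⇒ new: S, B, F, R.
[2] rule 2 [U :- F, B.]. ⇒ new: U.
[3] rule 1 [N :- U, D.]. ⇒ new: N.
[4] rule 6 [A :- N.]. ⇒ new: A.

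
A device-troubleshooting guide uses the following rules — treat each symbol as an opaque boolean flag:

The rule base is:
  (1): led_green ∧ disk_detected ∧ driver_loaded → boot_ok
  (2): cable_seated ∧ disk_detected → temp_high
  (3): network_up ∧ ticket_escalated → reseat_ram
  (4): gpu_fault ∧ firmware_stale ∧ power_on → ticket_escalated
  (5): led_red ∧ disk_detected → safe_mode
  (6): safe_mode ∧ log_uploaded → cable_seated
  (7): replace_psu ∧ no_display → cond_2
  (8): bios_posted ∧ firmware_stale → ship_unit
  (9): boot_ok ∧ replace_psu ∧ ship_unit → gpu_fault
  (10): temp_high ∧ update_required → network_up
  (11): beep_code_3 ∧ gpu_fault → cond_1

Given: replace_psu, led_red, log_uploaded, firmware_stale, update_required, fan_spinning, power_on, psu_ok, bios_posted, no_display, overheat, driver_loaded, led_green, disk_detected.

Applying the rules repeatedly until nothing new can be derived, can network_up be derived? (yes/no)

yes

Round 1: (1) [led_green ∧ disk_detected ∧ driver_loaded → boot_ok]; (5) [led_red ∧ disk_detected → safe_mode]; (7) [replace_psu ∧ no_display → cond_2]; (8) [bios_posted ∧ firmware_stale → ship_unit]. New: boot_ok, safe_mode, cond_2, ship_unit.
Round 2: (6) [safe_mode ∧ log_uploaded → cable_seated]; (9) [boot_ok ∧ replace_psu ∧ ship_unit → gpu_fault]. New: cable_seated, gpu_fault.
Round 3: (2) [cable_seated ∧ disk_detected → temp_high]; (4) [gpu_fault ∧ firmware_stale ∧ power_on → ticket_escalated]. New: temp_high, ticket_escalated.
Round 4: (10) [temp_high ∧ update_required → network_up]. New: network_up.
Round 5: (3) [network_up ∧ ticket_escalated → reseat_ram]. New: reseat_ram.
network_up appears in round 4, so it is derivable.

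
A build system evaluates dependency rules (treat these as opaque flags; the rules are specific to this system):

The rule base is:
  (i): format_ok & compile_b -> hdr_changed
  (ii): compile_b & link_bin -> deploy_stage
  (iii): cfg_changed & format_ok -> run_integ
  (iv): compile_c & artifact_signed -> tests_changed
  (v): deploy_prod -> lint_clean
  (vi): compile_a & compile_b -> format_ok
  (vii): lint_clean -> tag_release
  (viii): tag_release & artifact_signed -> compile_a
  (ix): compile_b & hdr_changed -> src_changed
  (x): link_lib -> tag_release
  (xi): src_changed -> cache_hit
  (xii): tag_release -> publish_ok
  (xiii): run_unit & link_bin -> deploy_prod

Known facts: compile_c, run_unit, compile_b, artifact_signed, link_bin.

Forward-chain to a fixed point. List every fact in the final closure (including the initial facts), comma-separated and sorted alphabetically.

Round 1: (ii) [compile_b & link_bin -> deploy_stage]; (iv) [compile_c & artifact_signed -> tests_changed]; (xiii) [run_unit & link_bin -> deploy_prod]. Adds deploy_stage, tests_changed, deploy_prod.
Round 2: (v) [deploy_prod -> lint_clean]. Adds lint_clean.
Round 3: (vii) [lint_clean -> tag_release]. Adds tag_release.
Round 4: (viii) [tag_release & artifact_signed -> compile_a]; (xii) [tag_release -> publish_ok]. Adds compile_a, publish_ok.
Round 5: (vi) [compile_a & compile_b -> format_ok]. Adds format_ok.
Round 6: (i) [format_ok & compile_b -> hdr_changed]. Adds hdr_changed.
Round 7: (ix) [compile_b & hdr_changed -> src_changed]. Adds src_changed.
Round 8: (xi) [src_changed -> cache_hit]. Adds cache_hit.

artifact_signed, cache_hit, compile_a, compile_b, compile_c, deploy_prod, deploy_stage, format_ok, hdr_changed, link_bin, lint_clean, publish_ok, run_unit, src_changed, tag_release, tests_changed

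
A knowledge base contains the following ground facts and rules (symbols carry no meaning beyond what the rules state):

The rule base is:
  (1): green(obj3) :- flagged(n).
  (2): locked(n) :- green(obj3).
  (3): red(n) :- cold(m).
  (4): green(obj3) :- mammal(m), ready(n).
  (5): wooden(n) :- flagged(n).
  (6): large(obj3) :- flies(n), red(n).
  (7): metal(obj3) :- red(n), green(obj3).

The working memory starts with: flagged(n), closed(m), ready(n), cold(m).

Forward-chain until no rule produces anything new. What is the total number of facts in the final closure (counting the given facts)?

Round 1: (1) [green(obj3) :- flagged(n).]; (3) [red(n) :- cold(m).]; (5) [wooden(n) :- flagged(n).]. New: green(obj3), red(n), wooden(n).
Round 2: (2) [locked(n) :- green(obj3).]; (7) [metal(obj3) :- red(n), green(obj3).]. New: locked(n), metal(obj3).
Closure: {closed(m), cold(m), flagged(n), green(obj3), locked(n), metal(obj3), ready(n), red(n), wooden(n)} — 9 facts.

9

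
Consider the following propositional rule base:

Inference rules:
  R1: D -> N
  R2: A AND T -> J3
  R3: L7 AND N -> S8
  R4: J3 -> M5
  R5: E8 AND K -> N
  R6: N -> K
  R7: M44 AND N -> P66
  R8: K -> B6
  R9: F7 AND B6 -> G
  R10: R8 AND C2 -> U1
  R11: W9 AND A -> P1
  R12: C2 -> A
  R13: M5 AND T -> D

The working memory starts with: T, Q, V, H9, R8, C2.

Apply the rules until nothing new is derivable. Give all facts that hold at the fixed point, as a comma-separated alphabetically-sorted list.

Round 1 fires R10, R12, giving U1, A.
Round 2 fires R2, giving J3.
Round 3 fires R4, giving M5.
Round 4 fires R13, giving D.
Round 5 fires R1, giving N.
Round 6 fires R6, giving K.
Round 7 fires R8, giving B6.

A, B6, C2, D, H9, J3, K, M5, N, Q, R8, T, U1, V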